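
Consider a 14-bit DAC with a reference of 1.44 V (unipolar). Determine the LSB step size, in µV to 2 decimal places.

87.89 µV

Full-scale span = 1.44 V.
LSB = 1.44 / 2^14 = 1.44 / 16384 = 8.78906e-05 V = 87.89 µV.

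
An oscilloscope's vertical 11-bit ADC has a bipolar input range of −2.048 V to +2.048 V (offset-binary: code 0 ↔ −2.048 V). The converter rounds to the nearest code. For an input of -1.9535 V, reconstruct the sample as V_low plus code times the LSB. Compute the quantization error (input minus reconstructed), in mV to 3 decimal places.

0.500 mV

LSB = 4.096/2^11 = 2.000 mV.
(V_in − V_low)/LSB = (-1.9535 − (−2.048))/0.002 = 47.2500 → code 47 (round).
Reconstructed: -1.954 V.
V_in − V_rec = 0.0005 V = 0.500 mV.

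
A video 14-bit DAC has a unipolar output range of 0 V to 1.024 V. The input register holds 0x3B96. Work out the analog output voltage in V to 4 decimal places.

LSB = 1.024 V / 2^14 = 62.50 µV.
Code 0x3B96 = 15254 decimal.
V_out = 0 + 15254 × 6.25e-05 V = 0.953375 V.

0.9534 V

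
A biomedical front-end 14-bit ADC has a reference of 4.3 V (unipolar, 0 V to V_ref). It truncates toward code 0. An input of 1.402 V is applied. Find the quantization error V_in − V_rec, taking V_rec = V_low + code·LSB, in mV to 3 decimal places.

Step size: 4.3 V ÷ 2^14 = 262.45 µV.
(1.402 − 0)/0.000262451 = 5341.9460; ⌊·⌋ gives code 5341.
Code 5341 maps back to 0 + 5341×0.000262451 V = 1.4017517 V.
Difference: 0.000248291 V → 0.248 mV.

0.248 mV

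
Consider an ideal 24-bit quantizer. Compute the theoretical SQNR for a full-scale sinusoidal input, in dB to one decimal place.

146.2 dB

SNR ≈ 6.02·N + 1.76 dB = 6.02·24 + 1.76 = 146.24 dB.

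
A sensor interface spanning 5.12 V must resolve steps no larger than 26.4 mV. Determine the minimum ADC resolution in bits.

Number of steps required ≥ 5.12 V / 26.4 mV = 193.94.
Need 2^N ≥ 193.94; 2^7 = 128, 2^8 = 256.
Minimum N = 8.

8 bits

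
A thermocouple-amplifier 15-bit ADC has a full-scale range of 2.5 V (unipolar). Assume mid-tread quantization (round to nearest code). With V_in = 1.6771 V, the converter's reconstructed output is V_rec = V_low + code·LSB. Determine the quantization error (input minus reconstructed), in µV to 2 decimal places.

One LSB is 2.5 V / 32768 = 76.29 µV.
(1.6771 − 0)/7.62939e-05 = 21982.0851; round gives code 21982.
Code 21982 maps back to 0 + 21982×7.62939e-05 V = 1.6770935 V.
Error = 1.6771 − 1.6770935 = 6.49414e-06 V = 6.49 µV.

6.49 µV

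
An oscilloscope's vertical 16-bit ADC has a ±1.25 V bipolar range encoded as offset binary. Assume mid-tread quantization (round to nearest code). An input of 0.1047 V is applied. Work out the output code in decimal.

LSB = 2.5 V / 65536 = 38.15 µV.
(V_in − V_low)/LSB = (0.1047 − (−1.25)) / 3.8147e-05 = 35512.648.
round(35512.648) = 35513.

code 35513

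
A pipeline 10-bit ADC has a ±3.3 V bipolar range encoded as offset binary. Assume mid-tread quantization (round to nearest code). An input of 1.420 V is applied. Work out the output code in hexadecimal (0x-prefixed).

code 0x2DC (decimal 732)

Full-scale span = 6.6 V; LSB = 6.6/2^10 = 6.445 mV.
(V_in − V_low)/LSB = (1.420 − (−3.3)) / 0.00644531 = 732.315.
round(732.315) = 732.
In hexadecimal (0x-prefixed): 0x2DC.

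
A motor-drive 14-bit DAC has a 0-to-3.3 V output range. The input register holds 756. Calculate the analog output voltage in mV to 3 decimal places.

LSB = 3.3 V / 2^14 = 201.42 µV.
V_out = 0 + 756 × 0.000201416 V = 0.152271 V.
= 152.271 mV.

152.271 mV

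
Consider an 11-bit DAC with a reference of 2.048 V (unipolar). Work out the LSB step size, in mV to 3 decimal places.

1.000 mV

Full-scale span = 2.048 V.
LSB = 2.048 / 2^11 = 2.048 / 2048 = 0.001 V = 1.000 mV.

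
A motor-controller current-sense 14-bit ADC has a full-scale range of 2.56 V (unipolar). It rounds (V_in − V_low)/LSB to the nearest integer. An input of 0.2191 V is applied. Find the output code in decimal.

With 16384 levels over 2.56 V, one step is 156.25 µV.
Input sits at 1402.240 steps above V_low.
So the output code is 1402.

code 1402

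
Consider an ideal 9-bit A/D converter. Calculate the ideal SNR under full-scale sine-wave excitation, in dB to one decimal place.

SNR ≈ 6.02·N + 1.76 dB = 6.02·9 + 1.76 = 55.94 dB.

55.9 dB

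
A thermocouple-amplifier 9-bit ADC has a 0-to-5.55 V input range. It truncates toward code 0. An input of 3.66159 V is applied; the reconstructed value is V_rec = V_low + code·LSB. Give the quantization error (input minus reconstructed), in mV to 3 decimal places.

Step size: 5.55 V ÷ 2^9 = 10.840 mV.
(V_in − V_low)/LSB = (3.66159 − 0)/0.0108398 = 337.7899 → code 337 (floor).
Code 337 maps back to 0 + 337×0.0108398 V = 3.6530273 V.
Difference: 0.00856266 V → 8.563 mV.

8.563 mV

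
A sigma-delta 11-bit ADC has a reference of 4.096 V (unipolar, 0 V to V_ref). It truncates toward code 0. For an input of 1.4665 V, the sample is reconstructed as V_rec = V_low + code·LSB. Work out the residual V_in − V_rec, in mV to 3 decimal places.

0.500 mV

One LSB is 4.096 V / 2048 = 2.000 mV.
(1.4665 − 0)/0.002 = 733.2500; ⌊·⌋ gives code 733.
Code 733 maps back to 0 + 733×0.002 V = 1.466 V.
V_in − V_rec = 0.0005 V = 0.500 mV.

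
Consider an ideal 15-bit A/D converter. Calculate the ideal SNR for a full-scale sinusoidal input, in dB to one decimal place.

SNR ≈ 6.02·N + 1.76 dB = 6.02·15 + 1.76 = 92.06 dB.

92.1 dB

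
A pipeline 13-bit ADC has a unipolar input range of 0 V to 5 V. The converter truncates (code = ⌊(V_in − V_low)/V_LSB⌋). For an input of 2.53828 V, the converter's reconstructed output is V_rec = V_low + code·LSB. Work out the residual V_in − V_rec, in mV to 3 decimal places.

0.438 mV

LSB = 5/2^13 = 0.610 mV.
Scaled input = 4158.7180 LSBs, so code = 4158.
Code 4158 maps back to 0 + 4158×0.000610352 V = 2.5378418 V.
V_in − V_rec = 0.000438203 V = 0.438 mV.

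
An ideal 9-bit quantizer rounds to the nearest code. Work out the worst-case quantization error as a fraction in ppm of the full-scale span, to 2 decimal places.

976.56 ppm

Rounding → worst-case error = ½ LSB = V_FS/2^10, so 1e+06/1024 = 976.562 ppm of full scale.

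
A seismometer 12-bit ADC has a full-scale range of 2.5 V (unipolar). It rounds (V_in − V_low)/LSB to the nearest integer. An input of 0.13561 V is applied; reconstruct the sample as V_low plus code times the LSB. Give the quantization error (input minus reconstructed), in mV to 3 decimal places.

0.112 mV

LSB = 2.5/2^12 = 0.610 mV.
(0.13561 − 0)/0.000610352 = 222.1834; round gives code 222.
Code 222 maps back to 0 + 222×0.000610352 V = 0.13549805 V.
V_in − V_rec = 0.000111953 V = 0.112 mV.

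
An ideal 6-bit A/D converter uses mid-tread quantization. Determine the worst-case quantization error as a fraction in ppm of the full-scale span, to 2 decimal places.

Rounding → worst-case error = ½ LSB = V_FS/2^7, so 1e+06/128 = 7812.5 ppm of full scale.

7812.50 ppm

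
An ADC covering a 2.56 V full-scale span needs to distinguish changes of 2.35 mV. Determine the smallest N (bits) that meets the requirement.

11 bits

Number of steps required ≥ 2.56 V / 2.35 mV = 1089.36.
Need 2^N ≥ 1089.36; 2^10 = 1024, 2^11 = 2048.
Minimum N = 11.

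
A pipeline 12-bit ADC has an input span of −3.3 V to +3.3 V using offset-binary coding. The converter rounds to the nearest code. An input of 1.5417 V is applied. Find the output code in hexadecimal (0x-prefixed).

code 0xBBD (decimal 3005)

LSB = 6.6 V / 4096 = 1.611 mV.
(1.5417 − (−3.3)) / 0.00161133 = 3004.788 LSBs.
So the output code is 3005.
In hexadecimal (0x-prefixed): 0xBBD.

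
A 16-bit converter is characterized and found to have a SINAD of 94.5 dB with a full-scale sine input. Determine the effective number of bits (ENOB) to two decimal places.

ENOB = (SINAD − 1.76) / 6.02 = (94.5 − 1.76)/6.02 = 15.405.

15.41 bits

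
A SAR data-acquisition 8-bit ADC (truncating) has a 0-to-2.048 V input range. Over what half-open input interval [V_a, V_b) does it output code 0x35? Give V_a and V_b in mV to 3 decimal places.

[424.000 mV, 432.000 mV)

LSB = 2.048/2^8 = 8.000 mV.
Code 0x35 = 53 decimal.
V_a = V_low + 53·LSB = 0.424 V; V_b = V_low + 54·LSB = 0.432 V.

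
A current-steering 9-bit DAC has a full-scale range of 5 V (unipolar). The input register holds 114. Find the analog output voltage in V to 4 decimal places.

LSB = 5 V / 2^9 = 9.766 mV.
V_out = 0 + 114 × 0.00976562 V = 1.11328 V.

1.1133 V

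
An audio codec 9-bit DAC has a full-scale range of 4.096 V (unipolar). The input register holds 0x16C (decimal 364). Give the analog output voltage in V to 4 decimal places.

LSB = 4.096 V / 2^9 = 8.000 mV.
Code 0x16C = 364 decimal.
V_out = 0 + 364 × 0.008 V = 2.912 V.

2.9120 V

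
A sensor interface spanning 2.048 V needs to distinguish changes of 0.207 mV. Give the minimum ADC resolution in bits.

14 bits

Number of steps required ≥ 2.048 V / 0.207 mV = 9893.72.
Need 2^N ≥ 9893.72; 2^13 = 8192, 2^14 = 16384.
Minimum N = 14.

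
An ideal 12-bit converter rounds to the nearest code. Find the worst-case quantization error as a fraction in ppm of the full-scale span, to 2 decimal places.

122.07 ppm

Rounding → worst-case error = ½ LSB = V_FS/2^13, so 1e+06/8192 = 122.07 ppm of full scale.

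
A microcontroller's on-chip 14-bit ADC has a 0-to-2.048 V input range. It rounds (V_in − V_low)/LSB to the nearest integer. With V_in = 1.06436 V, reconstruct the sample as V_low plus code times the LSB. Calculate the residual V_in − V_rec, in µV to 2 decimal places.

-15.00 µV

Step size: 2.048 V ÷ 2^14 = 125.00 µV.
(1.06436 − 0)/0.000125 = 8514.8800; round gives code 8515.
V_rec = 0 + 8515·0.000125 = 1.064375 V.
Difference: -1.5e-05 V → -15.00 µV.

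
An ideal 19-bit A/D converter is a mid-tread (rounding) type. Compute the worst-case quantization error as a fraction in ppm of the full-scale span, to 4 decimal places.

0.9537 ppm

Rounding → worst-case error = ½ LSB = V_FS/2^20, so 1e+06/1048576 = 0.953674 ppm of full scale.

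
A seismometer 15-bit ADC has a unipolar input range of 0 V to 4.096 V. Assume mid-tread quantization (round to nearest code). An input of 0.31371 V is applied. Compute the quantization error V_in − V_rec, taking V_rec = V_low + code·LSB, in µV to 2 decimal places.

Step size: 4.096 V ÷ 2^15 = 125.00 µV.
(V_in − V_low)/LSB = (0.31371 − 0)/0.000125 = 2509.6800 → code 2510 (round).
Code 2510 maps back to 0 + 2510×0.000125 V = 0.31375 V.
Error = 0.31371 − 0.31375 = -4e-05 V = -40.00 µV.

-40.00 µV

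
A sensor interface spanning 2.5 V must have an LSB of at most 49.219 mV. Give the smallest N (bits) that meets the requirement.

Number of steps required ≥ 2.5 V / 49.219 mV = 50.79.
Need 2^N ≥ 50.79; 2^5 = 32, 2^6 = 64.
Minimum N = 6.

6 bits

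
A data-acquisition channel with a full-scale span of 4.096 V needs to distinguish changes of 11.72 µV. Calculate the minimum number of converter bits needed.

19 bits

Number of steps required ≥ 4.096 V / 11.72 µV = 349488.05.
Need 2^N ≥ 349488.05; 2^18 = 262144, 2^19 = 524288.
Minimum N = 19.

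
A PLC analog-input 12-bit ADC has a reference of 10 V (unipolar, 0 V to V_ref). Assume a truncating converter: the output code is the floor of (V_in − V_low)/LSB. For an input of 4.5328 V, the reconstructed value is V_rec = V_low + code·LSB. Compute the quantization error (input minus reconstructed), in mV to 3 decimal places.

One LSB is 10 V / 4096 = 2.441 mV.
Scaled input = 1856.6349 LSBs, so code = 1856.
Code 1856 maps back to 0 + 1856×0.00244141 V = 4.53125 V.
Difference: 0.00155 V → 1.550 mV.

1.550 mV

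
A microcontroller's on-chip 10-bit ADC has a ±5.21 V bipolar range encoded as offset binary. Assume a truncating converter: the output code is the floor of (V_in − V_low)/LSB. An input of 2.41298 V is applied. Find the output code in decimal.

code 749

With 1024 levels over 10.42 V, one step is 10.176 mV.
(2.41298 − (−5.21)) / 0.0101758 = 749.130 LSBs.
So the output code is 749.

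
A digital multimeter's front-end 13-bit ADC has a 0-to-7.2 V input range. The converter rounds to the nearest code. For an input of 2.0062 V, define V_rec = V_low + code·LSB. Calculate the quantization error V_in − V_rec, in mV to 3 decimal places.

Step size: 7.2 V ÷ 2^13 = 0.879 mV.
(2.0062 − 0)/0.000878906 = 2282.6098; round gives code 2283.
Code 2283 maps back to 0 + 2283×0.000878906 V = 2.006543 V.
V_in − V_rec = -0.000342969 V = -0.343 mV.

-0.343 mV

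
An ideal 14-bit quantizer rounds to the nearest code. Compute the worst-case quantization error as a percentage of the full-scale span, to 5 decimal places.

Rounding → worst-case error = ½ LSB = V_FS/2^15, so 100/32768 = 0.00305176 % of full scale.

0.00305 %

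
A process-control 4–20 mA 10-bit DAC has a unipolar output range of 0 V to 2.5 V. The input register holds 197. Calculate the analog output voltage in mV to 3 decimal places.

LSB = 2.5 V / 2^10 = 2.441 mV.
V_out = 0 + 197 × 0.00244141 V = 0.480957 V.
= 480.957 mV.

480.957 mV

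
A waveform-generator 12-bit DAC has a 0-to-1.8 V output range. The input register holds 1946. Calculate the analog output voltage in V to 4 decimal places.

LSB = 1.8 V / 2^12 = 439.45 µV.
V_out = 0 + 1946 × 0.000439453 V = 0.855176 V.

0.8552 V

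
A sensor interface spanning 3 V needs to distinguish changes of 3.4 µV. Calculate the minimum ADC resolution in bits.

Number of steps required ≥ 3 V / 3.4 µV = 882352.94.
Need 2^N ≥ 882352.94; 2^19 = 524288, 2^20 = 1048576.
Minimum N = 20.

20 bits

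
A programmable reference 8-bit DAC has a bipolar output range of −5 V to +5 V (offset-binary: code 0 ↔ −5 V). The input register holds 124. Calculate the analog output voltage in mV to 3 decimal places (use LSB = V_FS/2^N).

-156.250 mV

LSB = 10 V / 2^8 = 39.062 mV.
V_out = (−5) + 124 × 0.0390625 V = -0.15625 V.
= -156.250 mV.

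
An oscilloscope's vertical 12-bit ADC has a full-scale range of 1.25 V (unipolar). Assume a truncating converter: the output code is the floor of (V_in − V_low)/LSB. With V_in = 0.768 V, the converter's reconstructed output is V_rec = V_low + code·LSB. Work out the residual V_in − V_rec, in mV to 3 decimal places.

0.178 mV

One LSB is 1.25 V / 4096 = 305.18 µV.
(V_in − V_low)/LSB = (0.768 − 0)/0.000305176 = 2516.5824 → code 2516 (floor).
Code 2516 maps back to 0 + 2516×0.000305176 V = 0.76782227 V.
Error = 0.768 − 0.76782227 = 0.000177734 V = 0.178 mV.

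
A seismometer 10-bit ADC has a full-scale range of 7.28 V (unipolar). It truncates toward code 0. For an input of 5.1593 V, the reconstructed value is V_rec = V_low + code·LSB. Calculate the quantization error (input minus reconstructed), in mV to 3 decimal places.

Step size: 7.28 V ÷ 2^10 = 7.109 mV.
Scaled input = 725.7037 LSBs, so code = 725.
Reconstructed: 5.1542969 V.
Error = 5.1593 − 5.1542969 = 0.00500312 V = 5.003 mV.

5.003 mV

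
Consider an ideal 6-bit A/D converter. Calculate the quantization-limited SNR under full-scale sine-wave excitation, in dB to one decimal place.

37.9 dB

SNR ≈ 6.02·N + 1.76 dB = 6.02·6 + 1.76 = 37.88 dB.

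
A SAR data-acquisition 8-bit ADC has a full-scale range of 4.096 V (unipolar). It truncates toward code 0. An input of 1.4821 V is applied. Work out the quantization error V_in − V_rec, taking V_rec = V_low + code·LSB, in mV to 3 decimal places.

10.100 mV

LSB = 4.096/2^8 = 16.000 mV.
(1.4821 − 0)/0.016 = 92.6312; ⌊·⌋ gives code 92.
Reconstructed: 1.472 V.
Error = 1.4821 − 1.472 = 0.0101 V = 10.100 mV.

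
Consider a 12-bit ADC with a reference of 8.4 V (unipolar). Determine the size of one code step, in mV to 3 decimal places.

2.051 mV

Full-scale span = 8.4 V.
LSB = 8.4 / 2^12 = 8.4 / 4096 = 0.00205078 V = 2.051 mV.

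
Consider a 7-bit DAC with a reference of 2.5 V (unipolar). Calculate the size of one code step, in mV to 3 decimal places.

Full-scale span = 2.5 V.
LSB = 2.5 / 2^7 = 2.5 / 128 = 0.0195312 V = 19.531 mV.

19.531 mV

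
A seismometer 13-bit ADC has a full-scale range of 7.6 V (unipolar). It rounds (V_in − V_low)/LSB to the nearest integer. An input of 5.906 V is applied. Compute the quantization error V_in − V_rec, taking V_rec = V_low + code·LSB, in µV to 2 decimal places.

42.97 µV

LSB = 7.6/2^13 = 0.928 mV.
(V_in − V_low)/LSB = (5.906 − 0)/0.000927734 = 6366.0463 → code 6366 (round).
Reconstructed: 5.905957 V.
Error = 5.906 − 5.905957 = 4.29687e-05 V = 42.97 µV.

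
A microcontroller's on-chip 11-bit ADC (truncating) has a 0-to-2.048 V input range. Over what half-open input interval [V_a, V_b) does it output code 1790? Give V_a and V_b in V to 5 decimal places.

LSB = 2.048/2^11 = 1.000 mV.
V_a = V_low + 1790·LSB = 1.79 V; V_b = V_low + 1791·LSB = 1.791 V.

[1.79000 V, 1.79100 V)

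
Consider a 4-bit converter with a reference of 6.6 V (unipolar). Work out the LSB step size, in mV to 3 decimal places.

Full-scale span = 6.6 V.
LSB = 6.6 / 2^4 = 6.6 / 16 = 0.4125 V = 412.500 mV.

412.500 mV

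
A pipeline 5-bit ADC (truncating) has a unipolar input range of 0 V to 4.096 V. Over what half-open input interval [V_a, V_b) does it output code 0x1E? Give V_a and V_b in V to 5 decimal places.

LSB = 4.096/2^5 = 128.000 mV.
Code 0x1E = 30 decimal.
V_a = V_low + 30·LSB = 3.84 V; V_b = V_low + 31·LSB = 3.968 V.

[3.84000 V, 3.96800 V)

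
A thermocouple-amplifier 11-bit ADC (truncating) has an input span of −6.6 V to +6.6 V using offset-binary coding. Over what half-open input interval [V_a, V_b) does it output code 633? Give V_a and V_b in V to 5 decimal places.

[-2.52012 V, -2.51367 V)

LSB = 13.2/2^11 = 6.445 mV.
V_a = V_low + 633·LSB = -2.52012 V; V_b = V_low + 634·LSB = -2.51367 V.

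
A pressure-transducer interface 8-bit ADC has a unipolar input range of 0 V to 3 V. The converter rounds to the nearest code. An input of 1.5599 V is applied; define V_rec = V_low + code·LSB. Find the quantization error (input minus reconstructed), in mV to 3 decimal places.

1.306 mV

One LSB is 3 V / 256 = 11.719 mV.
(V_in − V_low)/LSB = (1.5599 − 0)/0.0117188 = 133.1115 → code 133 (round).
V_rec = 0 + 133·0.0117188 = 1.5585938 V.
Difference: 0.00130625 V → 1.306 mV.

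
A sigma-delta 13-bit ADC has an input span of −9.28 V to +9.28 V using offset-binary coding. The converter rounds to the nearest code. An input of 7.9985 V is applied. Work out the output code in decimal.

With 8192 levels over 18.56 V, one step is 2.266 mV.
(V_in − V_low)/LSB = (7.9985 − (−9.28)) / 0.00226562 = 7626.372.
Round → code 7626.

code 7626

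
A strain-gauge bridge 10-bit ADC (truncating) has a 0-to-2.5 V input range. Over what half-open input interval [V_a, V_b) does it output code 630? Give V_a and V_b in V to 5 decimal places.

LSB = 2.5/2^10 = 2.441 mV.
V_a = V_low + 630·LSB = 1.53809 V; V_b = V_low + 631·LSB = 1.54053 V.

[1.53809 V, 1.54053 V)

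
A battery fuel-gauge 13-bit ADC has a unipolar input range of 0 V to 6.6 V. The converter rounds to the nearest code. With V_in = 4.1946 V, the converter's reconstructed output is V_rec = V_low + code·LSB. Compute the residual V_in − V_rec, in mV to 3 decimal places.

0.313 mV

One LSB is 6.6 V / 8192 = 0.806 mV.
Scaled input = 5206.3884 LSBs, so code = 5206.
Code 5206 maps back to 0 + 5206×0.000805664 V = 4.1942871 V.
Difference: 0.000312891 V → 0.313 mV.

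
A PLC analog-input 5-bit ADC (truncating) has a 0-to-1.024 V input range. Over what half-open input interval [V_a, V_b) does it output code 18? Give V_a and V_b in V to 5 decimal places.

LSB = 1.024/2^5 = 32.000 mV.
V_a = V_low + 18·LSB = 0.576 V; V_b = V_low + 19·LSB = 0.608 V.

[0.57600 V, 0.60800 V)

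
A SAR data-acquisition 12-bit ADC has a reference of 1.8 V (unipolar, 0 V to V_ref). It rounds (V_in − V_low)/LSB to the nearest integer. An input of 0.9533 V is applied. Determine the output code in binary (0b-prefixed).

Full-scale span = 1.8 V; LSB = 1.8/2^12 = 439.45 µV.
(V_in − V_low)/LSB = (0.9533 − 0) / 0.000439453 = 2169.287.
round(2169.287) = 2169.
In binary (0b-prefixed): 0b100001111001.

code 0b100001111001 (decimal 2169)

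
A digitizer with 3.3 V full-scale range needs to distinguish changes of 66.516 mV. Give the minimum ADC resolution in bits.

Number of steps required ≥ 3.3 V / 66.516 mV = 49.61.
Need 2^N ≥ 49.61; 2^5 = 32, 2^6 = 64.
Minimum N = 6.

6 bits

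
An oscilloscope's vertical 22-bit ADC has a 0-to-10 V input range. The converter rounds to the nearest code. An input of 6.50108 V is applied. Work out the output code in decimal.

Full-scale span = 10 V; LSB = 10/2^22 = 2.38 µV.
(6.50108 − 0) / 2.38419e-06 = 2726750.585 LSBs.
So the output code is 2726751.

code 2726751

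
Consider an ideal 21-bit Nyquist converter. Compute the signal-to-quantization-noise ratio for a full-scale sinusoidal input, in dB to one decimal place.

128.2 dB

SNR ≈ 6.02·N + 1.76 dB = 6.02·21 + 1.76 = 128.18 dB.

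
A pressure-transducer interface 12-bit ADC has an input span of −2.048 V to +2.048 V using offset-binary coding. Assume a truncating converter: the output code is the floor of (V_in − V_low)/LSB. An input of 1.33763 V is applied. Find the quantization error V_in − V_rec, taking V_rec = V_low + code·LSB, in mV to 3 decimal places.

One LSB is 4.096 V / 4096 = 1.000 mV.
(1.33763 − (−2.048))/0.001 = 3385.6300; ⌊·⌋ gives code 3385.
Code 3385 maps back to (−2.048) + 3385×0.001 V = 1.337 V.
V_in − V_rec = 0.00063 V = 0.630 mV.

0.630 mV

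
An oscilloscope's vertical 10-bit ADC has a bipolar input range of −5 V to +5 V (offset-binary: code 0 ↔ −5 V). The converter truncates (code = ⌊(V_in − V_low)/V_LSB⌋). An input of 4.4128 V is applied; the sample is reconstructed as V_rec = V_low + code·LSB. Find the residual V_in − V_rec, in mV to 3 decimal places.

8.503 mV

One LSB is 10 V / 1024 = 9.766 mV.
(V_in − V_low)/LSB = (4.4128 − (−5))/0.00976562 = 963.8707 → code 963 (floor).
Code 963 maps back to (−5) + 963×0.00976562 V = 4.4042969 V.
V_in − V_rec = 0.00850313 V = 8.503 mV.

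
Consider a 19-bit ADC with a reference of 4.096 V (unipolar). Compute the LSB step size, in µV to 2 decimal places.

7.81 µV

Full-scale span = 4.096 V.
LSB = 4.096 / 2^19 = 4.096 / 524288 = 7.8125e-06 V = 7.81 µV.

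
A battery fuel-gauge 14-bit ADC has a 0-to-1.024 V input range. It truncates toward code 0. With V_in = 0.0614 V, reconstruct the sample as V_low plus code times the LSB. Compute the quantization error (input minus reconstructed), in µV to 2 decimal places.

One LSB is 1.024 V / 16384 = 62.50 µV.
(0.0614 − 0)/6.25e-05 = 982.4000; ⌊·⌋ gives code 982.
V_rec = 0 + 982·6.25e-05 = 0.061375 V.
Difference: 2.5e-05 V → 25.00 µV.

25.00 µV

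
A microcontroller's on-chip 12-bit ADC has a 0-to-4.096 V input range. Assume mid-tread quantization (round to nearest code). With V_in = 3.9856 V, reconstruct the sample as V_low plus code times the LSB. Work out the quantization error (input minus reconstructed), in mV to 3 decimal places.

Step size: 4.096 V ÷ 2^12 = 1.000 mV.
(V_in − V_low)/LSB = (3.9856 − 0)/0.001 = 3985.6000 → code 3986 (round).
Reconstructed: 3.986 V.
V_in − V_rec = -0.0004 V = -0.400 mV.

-0.400 mV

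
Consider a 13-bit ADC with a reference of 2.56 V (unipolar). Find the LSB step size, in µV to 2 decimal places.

312.50 µV

Full-scale span = 2.56 V.
LSB = 2.56 / 2^13 = 2.56 / 8192 = 0.0003125 V = 312.50 µV.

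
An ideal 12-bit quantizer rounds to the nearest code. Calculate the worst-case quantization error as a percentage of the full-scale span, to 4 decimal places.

Rounding → worst-case error = ½ LSB = V_FS/2^13, so 100/8192 = 0.012207 % of full scale.

0.0122 %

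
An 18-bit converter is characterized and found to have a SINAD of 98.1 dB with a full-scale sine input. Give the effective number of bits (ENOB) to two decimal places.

16.00 bits

ENOB = (SINAD − 1.76) / 6.02 = (98.1 − 1.76)/6.02 = 16.003.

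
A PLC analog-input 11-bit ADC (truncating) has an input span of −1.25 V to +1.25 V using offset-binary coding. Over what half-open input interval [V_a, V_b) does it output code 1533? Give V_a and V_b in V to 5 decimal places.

[0.62134 V, 0.62256 V)

LSB = 2.5/2^11 = 1.221 mV.
V_a = V_low + 1533·LSB = 0.621338 V; V_b = V_low + 1534·LSB = 0.622559 V.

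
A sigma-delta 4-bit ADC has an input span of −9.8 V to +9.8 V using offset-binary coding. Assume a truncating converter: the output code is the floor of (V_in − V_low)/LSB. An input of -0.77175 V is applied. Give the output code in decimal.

code 7

LSB = 19.6 V / 16 = 1.2250 V.
(-0.77175 − (−9.8)) / 1.225 = 7.370 LSBs.
So the output code is 7.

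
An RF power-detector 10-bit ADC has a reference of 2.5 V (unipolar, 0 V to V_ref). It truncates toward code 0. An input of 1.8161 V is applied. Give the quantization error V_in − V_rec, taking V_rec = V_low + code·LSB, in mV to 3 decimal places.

One LSB is 2.5 V / 1024 = 2.441 mV.
Scaled input = 743.8746 LSBs, so code = 743.
Reconstructed: 1.8139648 V.
V_in − V_rec = 0.00213516 V = 2.135 mV.

2.135 mV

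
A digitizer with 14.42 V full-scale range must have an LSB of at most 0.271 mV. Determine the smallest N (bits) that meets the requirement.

Number of steps required ≥ 14.42 V / 0.271 mV = 53210.33.
Need 2^N ≥ 53210.33; 2^15 = 32768, 2^16 = 65536.
Minimum N = 16.

16 bits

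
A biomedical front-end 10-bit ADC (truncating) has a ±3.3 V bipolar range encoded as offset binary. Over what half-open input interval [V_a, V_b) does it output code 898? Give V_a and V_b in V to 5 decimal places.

[2.48789 V, 2.49434 V)

LSB = 6.6/2^10 = 6.445 mV.
V_a = V_low + 898·LSB = 2.48789 V; V_b = V_low + 899·LSB = 2.49434 V.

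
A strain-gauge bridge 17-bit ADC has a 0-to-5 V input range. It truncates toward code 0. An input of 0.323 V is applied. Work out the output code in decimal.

code 8467

Full-scale span = 5 V; LSB = 5/2^17 = 38.15 µV.
(0.323 − 0) / 3.8147e-05 = 8467.251 LSBs.
So the output code is 8467.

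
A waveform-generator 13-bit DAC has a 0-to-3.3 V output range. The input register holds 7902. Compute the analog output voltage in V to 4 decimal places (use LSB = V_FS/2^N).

3.1832 V

LSB = 3.3 V / 2^13 = 402.83 µV.
V_out = 0 + 7902 × 0.000402832 V = 3.18318 V.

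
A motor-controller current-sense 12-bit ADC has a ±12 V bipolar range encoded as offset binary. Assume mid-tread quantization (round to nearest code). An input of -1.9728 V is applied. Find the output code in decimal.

With 4096 levels over 24 V, one step is 5.859 mV.
Input sits at 1711.309 steps above V_low.
round(1711.309) = 1711.

code 1711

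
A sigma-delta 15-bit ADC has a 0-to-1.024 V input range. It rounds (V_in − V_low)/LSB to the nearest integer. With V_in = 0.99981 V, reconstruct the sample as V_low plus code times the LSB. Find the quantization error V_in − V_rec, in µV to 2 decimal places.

One LSB is 1.024 V / 32768 = 31.25 µV.
(0.99981 − 0)/3.125e-05 = 31993.9200; round gives code 31994.
Code 31994 maps back to 0 + 31994×3.125e-05 V = 0.9998125 V.
V_in − V_rec = -2.5e-06 V = -2.50 µV.

-2.50 µV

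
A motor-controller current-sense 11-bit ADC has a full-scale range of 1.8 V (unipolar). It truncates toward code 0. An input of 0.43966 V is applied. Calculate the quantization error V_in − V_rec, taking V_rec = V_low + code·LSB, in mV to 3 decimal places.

0.207 mV

LSB = 1.8/2^11 = 0.879 mV.
Scaled input = 500.2354 LSBs, so code = 500.
Code 500 maps back to 0 + 500×0.000878906 V = 0.43945312 V.
Error = 0.43966 − 0.43945312 = 0.000206875 V = 0.207 mV.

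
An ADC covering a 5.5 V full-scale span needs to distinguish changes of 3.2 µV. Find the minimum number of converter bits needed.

21 bits

Number of steps required ≥ 5.5 V / 3.2 µV = 1718750.00.
Need 2^N ≥ 1718750.00; 2^20 = 1048576, 2^21 = 2097152.
Minimum N = 21.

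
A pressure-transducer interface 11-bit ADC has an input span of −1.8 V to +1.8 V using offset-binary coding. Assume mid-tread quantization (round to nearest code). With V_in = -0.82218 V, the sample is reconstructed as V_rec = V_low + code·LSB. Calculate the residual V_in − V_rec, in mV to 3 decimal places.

0.476 mV

Step size: 3.6 V ÷ 2^11 = 1.758 mV.
(V_in − V_low)/LSB = (-0.82218 − (−1.8))/0.00175781 = 556.2709 → code 556 (round).
Code 556 maps back to (−1.8) + 556×0.00175781 V = -0.82265625 V.
Difference: 0.00047625 V → 0.476 mV.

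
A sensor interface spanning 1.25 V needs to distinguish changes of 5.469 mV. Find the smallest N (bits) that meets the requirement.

Number of steps required ≥ 1.25 V / 5.469 mV = 228.56.
Need 2^N ≥ 228.56; 2^7 = 128, 2^8 = 256.
Minimum N = 8.

8 bits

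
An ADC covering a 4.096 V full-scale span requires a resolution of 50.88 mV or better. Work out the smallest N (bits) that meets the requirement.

7 bits

Number of steps required ≥ 4.096 V / 50.88 mV = 80.50.
Need 2^N ≥ 80.50; 2^6 = 64, 2^7 = 128.
Minimum N = 7.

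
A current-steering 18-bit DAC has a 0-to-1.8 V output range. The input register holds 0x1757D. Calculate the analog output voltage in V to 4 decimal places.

0.6565 V

LSB = 1.8 V / 2^18 = 6.87 µV.
Code 0x1757D = 95613 decimal.
V_out = 0 + 95613 × 6.86646e-06 V = 0.656522 V.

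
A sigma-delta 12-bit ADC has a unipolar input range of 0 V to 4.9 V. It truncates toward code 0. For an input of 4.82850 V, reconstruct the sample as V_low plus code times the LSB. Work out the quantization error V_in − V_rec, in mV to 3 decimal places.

LSB = 4.9/2^12 = 1.196 mV.
(4.82850 − 0)/0.00119629 = 4036.2318; ⌊·⌋ gives code 4036.
V_rec = 0 + 4036·0.00119629 = 4.8282227 V.
V_in − V_rec = 0.000277344 V = 0.277 mV.

0.277 mV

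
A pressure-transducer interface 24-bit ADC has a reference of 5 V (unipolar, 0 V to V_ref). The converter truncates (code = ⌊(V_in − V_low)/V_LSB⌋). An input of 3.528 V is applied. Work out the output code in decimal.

LSB = 5 V / 16777216 = 0.30 µV.
(V_in − V_low)/LSB = (3.528 − 0) / 2.98023e-07 = 11838003.610.
So the output code is 11838003.

code 11838003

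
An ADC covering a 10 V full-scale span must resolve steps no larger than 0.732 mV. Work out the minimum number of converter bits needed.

14 bits

Number of steps required ≥ 10 V / 0.732 mV = 13661.20.
Need 2^N ≥ 13661.20; 2^13 = 8192, 2^14 = 16384.
Minimum N = 14.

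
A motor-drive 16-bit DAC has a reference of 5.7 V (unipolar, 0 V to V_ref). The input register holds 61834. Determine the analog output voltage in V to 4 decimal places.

LSB = 5.7 V / 2^16 = 86.98 µV.
V_out = 0 + 61834 × 8.69751e-05 V = 5.37802 V.

5.3780 V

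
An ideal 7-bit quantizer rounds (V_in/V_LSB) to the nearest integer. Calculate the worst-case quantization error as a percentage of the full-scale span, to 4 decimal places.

0.3906 %

Rounding → worst-case error = ½ LSB = V_FS/2^8, so 100/256 = 0.390625 % of full scale.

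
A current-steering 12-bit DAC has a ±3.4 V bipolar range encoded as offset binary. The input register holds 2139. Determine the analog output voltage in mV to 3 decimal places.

151.074 mV

LSB = 6.8 V / 2^12 = 1.660 mV.
V_out = (−3.4) + 2139 × 0.00166016 V = 0.151074 V.
= 151.074 mV.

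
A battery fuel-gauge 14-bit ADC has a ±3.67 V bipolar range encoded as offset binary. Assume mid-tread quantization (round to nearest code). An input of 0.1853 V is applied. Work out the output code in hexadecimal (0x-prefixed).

With 16384 levels over 7.34 V, one step is 448.00 µV.
(V_in − V_low)/LSB = (0.1853 − (−3.67)) / 0.000447998 = 8605.618.
Round → code 8606.
In hexadecimal (0x-prefixed): 0x219E.

code 0x219E (decimal 8606)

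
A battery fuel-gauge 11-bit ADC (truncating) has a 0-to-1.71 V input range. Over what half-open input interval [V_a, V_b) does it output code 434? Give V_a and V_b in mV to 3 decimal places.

LSB = 1.71/2^11 = 0.835 mV.
V_a = V_low + 434·LSB = 0.362373 V; V_b = V_low + 435·LSB = 0.363208 V.

[362.373 mV, 363.208 mV)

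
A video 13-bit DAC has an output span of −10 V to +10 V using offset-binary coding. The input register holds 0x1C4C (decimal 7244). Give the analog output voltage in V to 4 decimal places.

LSB = 20 V / 2^13 = 2.441 mV.
Code 0x1C4C = 7244 decimal.
V_out = (−10) + 7244 × 0.00244141 V = 7.68555 V.

7.6855 V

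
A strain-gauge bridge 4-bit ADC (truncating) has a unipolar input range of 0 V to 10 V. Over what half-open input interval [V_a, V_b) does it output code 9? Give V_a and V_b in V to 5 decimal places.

[5.62500 V, 6.25000 V)

LSB = 10/2^4 = 0.6250 V.
V_a = V_low + 9·LSB = 5.625 V; V_b = V_low + 10·LSB = 6.25 V.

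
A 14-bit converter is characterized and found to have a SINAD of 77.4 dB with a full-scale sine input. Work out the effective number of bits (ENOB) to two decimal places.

12.56 bits

ENOB = (SINAD − 1.76) / 6.02 = (77.4 − 1.76)/6.02 = 12.565.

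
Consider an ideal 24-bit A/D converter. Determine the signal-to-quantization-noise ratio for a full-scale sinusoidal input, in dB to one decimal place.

146.2 dB

SNR ≈ 6.02·N + 1.76 dB = 6.02·24 + 1.76 = 146.24 dB.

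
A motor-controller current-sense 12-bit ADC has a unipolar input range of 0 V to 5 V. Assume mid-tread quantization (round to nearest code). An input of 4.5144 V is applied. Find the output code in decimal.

Full-scale span = 5 V; LSB = 5/2^12 = 1.221 mV.
(4.5144 − 0) / 0.0012207 = 3698.196 LSBs.
round(3698.196) = 3698.

code 3698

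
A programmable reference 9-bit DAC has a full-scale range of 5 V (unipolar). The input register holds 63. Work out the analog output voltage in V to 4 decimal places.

0.6152 V

LSB = 5 V / 2^9 = 9.766 mV.
V_out = 0 + 63 × 0.00976562 V = 0.615234 V.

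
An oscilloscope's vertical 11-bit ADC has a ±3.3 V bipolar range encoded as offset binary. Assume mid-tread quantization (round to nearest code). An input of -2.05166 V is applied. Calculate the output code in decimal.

code 387

Full-scale span = 6.6 V; LSB = 6.6/2^11 = 3.223 mV.
Input sits at 387.364 steps above V_low.
So the output code is 387.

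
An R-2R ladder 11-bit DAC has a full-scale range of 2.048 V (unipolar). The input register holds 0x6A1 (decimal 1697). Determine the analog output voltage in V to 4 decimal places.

LSB = 2.048 V / 2^11 = 1.000 mV.
Code 0x6A1 = 1697 decimal.
V_out = 0 + 1697 × 0.001 V = 1.697 V.

1.6970 V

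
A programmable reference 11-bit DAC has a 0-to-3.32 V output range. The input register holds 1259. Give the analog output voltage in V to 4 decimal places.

LSB = 3.32 V / 2^11 = 1.621 mV.
V_out = 0 + 1259 × 0.00162109 V = 2.04096 V.

2.0410 V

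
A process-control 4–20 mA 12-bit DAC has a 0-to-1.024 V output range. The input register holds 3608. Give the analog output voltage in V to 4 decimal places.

LSB = 1.024 V / 2^12 = 250.00 µV.
V_out = 0 + 3608 × 0.00025 V = 0.902 V.

0.9020 V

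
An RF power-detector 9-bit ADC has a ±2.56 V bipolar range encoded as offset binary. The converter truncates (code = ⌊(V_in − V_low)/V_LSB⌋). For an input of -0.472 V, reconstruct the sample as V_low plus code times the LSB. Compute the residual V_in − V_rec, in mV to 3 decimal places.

8.000 mV

Step size: 5.12 V ÷ 2^9 = 10.000 mV.
(V_in − V_low)/LSB = (-0.472 − (−2.56))/0.01 = 208.8000 → code 208 (floor).
V_rec = (−2.56) + 208·0.01 = -0.48 V.
Error = -0.472 − (−0.48) = 0.008 V = 8.000 mV.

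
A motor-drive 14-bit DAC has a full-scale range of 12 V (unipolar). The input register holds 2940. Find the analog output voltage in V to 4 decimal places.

LSB = 12 V / 2^14 = 0.732 mV.
V_out = 0 + 2940 × 0.000732422 V = 2.15332 V.

2.1533 V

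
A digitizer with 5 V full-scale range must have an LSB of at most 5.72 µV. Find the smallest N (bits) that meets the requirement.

Number of steps required ≥ 5 V / 5.72 µV = 874125.87.
Need 2^N ≥ 874125.87; 2^19 = 524288, 2^20 = 1048576.
Minimum N = 20.

20 bits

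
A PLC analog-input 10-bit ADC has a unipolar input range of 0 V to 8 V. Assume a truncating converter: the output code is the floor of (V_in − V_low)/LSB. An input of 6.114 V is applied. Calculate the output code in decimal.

LSB = 8 V / 1024 = 7.812 mV.
(6.114 − 0) / 0.0078125 = 782.592 LSBs.
Floor → code 782.

code 782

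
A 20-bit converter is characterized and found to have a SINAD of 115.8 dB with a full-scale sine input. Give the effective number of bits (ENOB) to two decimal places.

ENOB = (SINAD − 1.76) / 6.02 = (115.8 − 1.76)/6.02 = 18.944.

18.94 bits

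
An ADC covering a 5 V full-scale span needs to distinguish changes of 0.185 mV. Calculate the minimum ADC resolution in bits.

Number of steps required ≥ 5 V / 0.185 mV = 27027.03.
Need 2^N ≥ 27027.03; 2^14 = 16384, 2^15 = 32768.
Minimum N = 15.

15 bits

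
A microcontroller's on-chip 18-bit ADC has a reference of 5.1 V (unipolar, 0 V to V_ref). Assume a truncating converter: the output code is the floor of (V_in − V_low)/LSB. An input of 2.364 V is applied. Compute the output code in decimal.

With 262144 levels over 5.1 V, one step is 19.45 µV.
(2.364 − 0) / 1.9455e-05 = 121511.454 LSBs.
Floor → code 121511.

code 121511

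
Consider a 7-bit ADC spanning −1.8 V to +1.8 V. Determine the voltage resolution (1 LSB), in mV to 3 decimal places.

28.125 mV

Full-scale span = 3.6 V.
LSB = 3.6 / 2^7 = 3.6 / 128 = 0.028125 V = 28.125 mV.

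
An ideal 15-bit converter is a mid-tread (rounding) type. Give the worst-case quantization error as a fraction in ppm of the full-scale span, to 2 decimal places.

Rounding → worst-case error = ½ LSB = V_FS/2^16, so 1e+06/65536 = 15.2588 ppm of full scale.

15.26 ppm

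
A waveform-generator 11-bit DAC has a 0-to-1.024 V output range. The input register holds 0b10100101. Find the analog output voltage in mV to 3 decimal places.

LSB = 1.024 V / 2^11 = 0.500 mV.
Code 0b10100101 = 165 decimal.
V_out = 0 + 165 × 0.0005 V = 0.0825 V.
= 82.500 mV.

82.500 mV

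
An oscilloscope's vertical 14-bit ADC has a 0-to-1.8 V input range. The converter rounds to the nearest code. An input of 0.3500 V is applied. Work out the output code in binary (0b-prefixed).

code 0b110001110010 (decimal 3186)

LSB = 1.8 V / 16384 = 109.86 µV.
Input sits at 3185.778 steps above V_low.
Round → code 3186.
In binary (0b-prefixed): 0b110001110010.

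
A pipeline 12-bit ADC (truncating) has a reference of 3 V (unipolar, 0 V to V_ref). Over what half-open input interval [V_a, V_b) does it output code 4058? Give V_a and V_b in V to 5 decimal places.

LSB = 3/2^12 = 0.732 mV.
V_a = V_low + 4058·LSB = 2.97217 V; V_b = V_low + 4059·LSB = 2.9729 V.

[2.97217 V, 2.97290 V)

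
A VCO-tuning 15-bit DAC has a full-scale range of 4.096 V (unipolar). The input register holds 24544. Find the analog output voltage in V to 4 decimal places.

3.0680 V

LSB = 4.096 V / 2^15 = 125.00 µV.
V_out = 0 + 24544 × 0.000125 V = 3.068 V.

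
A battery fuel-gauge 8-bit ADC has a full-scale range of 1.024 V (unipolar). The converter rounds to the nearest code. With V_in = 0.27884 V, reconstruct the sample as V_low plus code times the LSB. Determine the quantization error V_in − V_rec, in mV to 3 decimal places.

One LSB is 1.024 V / 256 = 4.000 mV.
Scaled input = 69.7100 LSBs, so code = 70.
Code 70 maps back to 0 + 70×0.004 V = 0.28 V.
Difference: -0.00116 V → -1.160 mV.

-1.160 mV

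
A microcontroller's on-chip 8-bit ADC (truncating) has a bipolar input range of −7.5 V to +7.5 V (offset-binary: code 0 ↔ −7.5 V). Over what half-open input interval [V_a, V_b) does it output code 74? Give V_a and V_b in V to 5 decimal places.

LSB = 15/2^8 = 58.594 mV.
V_a = V_low + 74·LSB = -3.16406 V; V_b = V_low + 75·LSB = -3.10547 V.

[-3.16406 V, -3.10547 V)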